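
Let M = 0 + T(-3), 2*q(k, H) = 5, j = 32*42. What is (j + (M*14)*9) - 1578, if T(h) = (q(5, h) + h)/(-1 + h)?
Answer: -873/4 ≈ -218.25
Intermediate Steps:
j = 1344
q(k, H) = 5/2 (q(k, H) = (1/2)*5 = 5/2)
T(h) = (5/2 + h)/(-1 + h)
M = 1/8 (M = 0 + (5/2 - 3)/(-1 - 3) = 0 - 1/2/(-4) = 0 - 1/4*(-1/2) = 0 + 1/8 = 1/8 ≈ 0.12500)
(j + (M*14)*9) - 1578 = (1344 + ((1/8)*14)*9) - 1578 = (1344 + (7/4)*9) - 1578 = (1344 + 63/4) - 1578 = 5439/4 - 1578 = -873/4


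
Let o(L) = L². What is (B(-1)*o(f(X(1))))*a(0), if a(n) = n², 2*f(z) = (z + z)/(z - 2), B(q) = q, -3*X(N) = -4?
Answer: 0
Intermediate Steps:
X(N) = 4/3 (X(N) = -⅓*(-4) = 4/3)
f(z) = z/(-2 + z) (f(z) = ((z + z)/(z - 2))/2 = ((2*z)/(-2 + z))/2 = (2*z/(-2 + z))/2 = z/(-2 + z))
(B(-1)*o(f(X(1))))*a(0) = -(4/(3*(-2 + 4/3)))²*0² = -(4/(3*(-⅔)))²*0 = -((4/3)*(-3/2))²*0 = -1*(-2)²*0 = -1*4*0 = -4*0 = 0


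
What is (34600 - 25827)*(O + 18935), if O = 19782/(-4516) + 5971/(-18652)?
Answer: 3497236174407115/21058108 ≈ 1.6608e+8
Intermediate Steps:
O = -98984725/21058108 (O = 19782*(-1/4516) + 5971*(-1/18652) = -9891/2258 - 5971/18652 = -98984725/21058108 ≈ -4.7006)
(34600 - 25827)*(O + 18935) = (34600 - 25827)*(-98984725/21058108 + 18935) = 8773*(398636290255/21058108) = 3497236174407115/21058108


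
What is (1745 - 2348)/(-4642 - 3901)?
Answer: 603/8543 ≈ 0.070584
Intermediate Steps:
(1745 - 2348)/(-4642 - 3901) = -603/(-8543) = -603*(-1/8543) = 603/8543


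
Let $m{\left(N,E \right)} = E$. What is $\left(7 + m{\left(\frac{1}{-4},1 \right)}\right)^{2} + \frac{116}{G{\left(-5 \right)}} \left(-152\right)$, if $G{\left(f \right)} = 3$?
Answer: $- \frac{17440}{3} \approx -5813.3$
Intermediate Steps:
$\left(7 + m{\left(\frac{1}{-4},1 \right)}\right)^{2} + \frac{116}{G{\left(-5 \right)}} \left(-152\right) = \left(7 + 1\right)^{2} + \frac{116}{3} \left(-152\right) = 8^{2} + 116 \cdot \frac{1}{3} \left(-152\right) = 64 + \frac{116}{3} \left(-152\right) = 64 - \frac{17632}{3} = - \frac{17440}{3}$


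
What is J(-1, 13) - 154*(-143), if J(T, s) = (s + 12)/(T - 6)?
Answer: 154129/7 ≈ 22018.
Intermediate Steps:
J(T, s) = (12 + s)/(-6 + T)
J(-1, 13) - 154*(-143) = (12 + 13)/(-6 - 1) - 154*(-143) = 25/(-7) + 22022 = -1/7*25 + 22022 = -25/7 + 22022 = 154129/7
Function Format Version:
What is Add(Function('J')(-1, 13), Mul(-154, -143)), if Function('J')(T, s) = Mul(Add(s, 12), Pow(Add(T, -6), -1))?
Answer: Rational(154129, 7) ≈ 22018.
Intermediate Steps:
Function('J')(T, s) = Mul(Pow(Add(-6, T), -1), Add(12, s)) (Function('J')(T, s) = Mul(Add(12, s), Pow(Add(-6, T), -1)) = Mul(Pow(Add(-6, T), -1), Add(12, s)))
Add(Function('J')(-1, 13), Mul(-154, -143)) = Add(Mul(Pow(Add(-6, -1), -1), Add(12, 13)), Mul(-154, -143)) = Add(Mul(Pow(-7, -1), 25), 22022) = Add(Mul(Rational(-1, 7), 25), 22022) = Add(Rational(-25, 7), 22022) = Rational(154129, 7)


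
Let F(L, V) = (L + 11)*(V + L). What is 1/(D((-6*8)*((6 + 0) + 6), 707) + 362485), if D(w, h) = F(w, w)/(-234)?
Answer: 13/4676145 ≈ 2.7801e-6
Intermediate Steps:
F(L, V) = (11 + L)*(L + V)
D(w, h) = -11*w/117 - w²/117 (D(w, h) = (w² + 11*w + 11*w + w*w)/(-234) = (w² + 11*w + 11*w + w²)*(-1/234) = (2*w² + 22*w)*(-1/234) = -11*w/117 - w²/117)
1/(D((-6*8)*((6 + 0) + 6), 707) + 362485) = 1/(((-6*8)*((6 + 0) + 6))*(-11 - (-6*8)*((6 + 0) + 6))/117 + 362485) = 1/((-48*(6 + 6))*(-11 - (-48)*(6 + 6))/117 + 362485) = 1/((-48*12)*(-11 - (-48)*12)/117 + 362485) = 1/((1/117)*(-576)*(-11 - 1*(-576)) + 362485) = 1/((1/117)*(-576)*(-11 + 576) + 362485) = 1/((1/117)*(-576)*565 + 362485) = 1/(-36160/13 + 362485) = 1/(4676145/13) = 13/4676145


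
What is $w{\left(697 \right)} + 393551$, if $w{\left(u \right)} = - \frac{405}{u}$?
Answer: $\frac{274304642}{697} \approx 3.9355 \cdot 10^{5}$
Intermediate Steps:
$w{\left(697 \right)} + 393551 = - \frac{405}{697} + 393551 = \frac{274304642}{697}$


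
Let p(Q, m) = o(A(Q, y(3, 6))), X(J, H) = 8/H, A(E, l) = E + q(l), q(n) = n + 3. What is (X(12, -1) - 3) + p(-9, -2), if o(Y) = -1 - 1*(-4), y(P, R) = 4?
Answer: -8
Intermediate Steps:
q(n) = 3 + n
A(E, l) = 3 + E + l (A(E, l) = E + (3 + l) = 3 + E + l)
o(Y) = 3 (o(Y) = -1 + 4 = 3)
p(Q, m) = 3
(X(12, -1) - 3) + p(-9, -2) = (8/(-1) - 3) + 3 = (8*(-1) - 3) + 3 = (-8 - 3) + 3 = -11 + 3 = -8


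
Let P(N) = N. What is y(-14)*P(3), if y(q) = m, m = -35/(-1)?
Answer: 105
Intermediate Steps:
m = 35 (m = -35*(-1) = 35)
y(q) = 35
y(-14)*P(3) = 35*3 = 105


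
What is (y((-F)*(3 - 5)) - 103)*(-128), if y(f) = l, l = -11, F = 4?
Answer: 14592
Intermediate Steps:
y(f) = -11
(y((-F)*(3 - 5)) - 103)*(-128) = (-11 - 103)*(-128) = -114*(-128) = 14592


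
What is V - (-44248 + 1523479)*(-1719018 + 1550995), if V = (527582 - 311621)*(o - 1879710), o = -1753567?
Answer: -536101303884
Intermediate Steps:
V = -784646134197 (V = (527582 - 311621)*(-1753567 - 1879710) = 215961*(-3633277) = -784646134197)
V - (-44248 + 1523479)*(-1719018 + 1550995) = -784646134197 - (-44248 + 1523479)*(-1719018 + 1550995) = -784646134197 - 1479231*(-168023) = -784646134197 - 1*(-248544830313) = -784646134197 + 248544830313 = -536101303884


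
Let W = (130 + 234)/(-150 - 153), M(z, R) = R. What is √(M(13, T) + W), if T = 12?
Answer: 2*√247854/303 ≈ 3.2861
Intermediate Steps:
W = -364/303 (W = 364/(-303) = 364*(-1/303) = -364/303 ≈ -1.2013)
√(M(13, T) + W) = √(12 - 364/303) = √(3272/303) = 2*√247854/303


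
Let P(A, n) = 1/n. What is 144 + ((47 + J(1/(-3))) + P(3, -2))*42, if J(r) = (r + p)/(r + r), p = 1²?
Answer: 2055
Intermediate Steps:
p = 1
J(r) = (1 + r)/(2*r) (J(r) = (r + 1)/(r + r) = (1 + r)/((2*r)) = (1 + r)*(1/(2*r)) = (1 + r)/(2*r))
144 + ((47 + J(1/(-3))) + P(3, -2))*42 = 144 + ((47 + (1 + 1/(-3))/(2*(1/(-3)))) + 1/(-2))*42 = 144 + ((47 + (1 - ⅓)/(2*(-⅓))) - ½)*42 = 144 + ((47 + (½)*(-3)*(⅔)) - ½)*42 = 144 + ((47 - 1) - ½)*42 = 144 + (46 - ½)*42 = 144 + (91/2)*42 = 144 + 1911 = 2055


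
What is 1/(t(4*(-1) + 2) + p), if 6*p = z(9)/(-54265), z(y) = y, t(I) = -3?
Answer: -108530/325593 ≈ -0.33333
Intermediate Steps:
p = -3/108530 (p = (9/(-54265))/6 = (9*(-1/54265))/6 = (⅙)*(-9/54265) = -3/108530 ≈ -2.7642e-5)
1/(t(4*(-1) + 2) + p) = 1/(-3 - 3/108530) = 1/(-325593/108530) = -108530/325593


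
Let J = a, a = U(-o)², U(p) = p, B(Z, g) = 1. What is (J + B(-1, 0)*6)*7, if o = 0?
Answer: 42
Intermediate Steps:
a = 0 (a = (-1*0)² = 0² = 0)
J = 0
(J + B(-1, 0)*6)*7 = (0 + 1*6)*7 = (0 + 6)*7 = 6*7 = 42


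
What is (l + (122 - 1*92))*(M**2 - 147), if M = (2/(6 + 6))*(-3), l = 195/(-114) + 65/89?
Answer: -57611115/13528 ≈ -4258.7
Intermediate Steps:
l = -3315/3382 (l = 195*(-1/114) + 65*(1/89) = -65/38 + 65/89 = -3315/3382 ≈ -0.98019)
M = -1/2 (M = (2/12)*(-3) = ((1/12)*2)*(-3) = (1/6)*(-3) = -1/2 ≈ -0.50000)
(l + (122 - 1*92))*(M**2 - 147) = (-3315/3382 + (122 - 1*92))*((-1/2)**2 - 147) = (-3315/3382 + (122 - 92))*(1/4 - 147) = (-3315/3382 + 30)*(-587/4) = (98145/3382)*(-587/4) = -57611115/13528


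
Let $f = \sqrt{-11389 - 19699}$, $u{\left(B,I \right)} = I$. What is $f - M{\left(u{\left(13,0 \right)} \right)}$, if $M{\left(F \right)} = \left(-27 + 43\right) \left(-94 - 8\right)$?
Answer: $1632 + 4 i \sqrt{1943} \approx 1632.0 + 176.32 i$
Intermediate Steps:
$M{\left(F \right)} = -1632$ ($M{\left(F \right)} = 16 \left(-102\right) = -1632$)
$f = 4 i \sqrt{1943}$ ($f = \sqrt{-31088} = 4 i \sqrt{1943} \approx 176.32 i$)
$f - M{\left(u{\left(13,0 \right)} \right)} = 4 i \sqrt{1943} - -1632 = 4 i \sqrt{1943} + 1632 = 1632 + 4 i \sqrt{1943}$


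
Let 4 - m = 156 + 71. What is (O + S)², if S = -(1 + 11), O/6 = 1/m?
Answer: 7193124/49729 ≈ 144.65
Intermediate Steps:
m = -223 (m = 4 - (156 + 71) = 4 - 1*227 = 4 - 227 = -223)
O = -6/223 (O = 6/(-223) = 6*(-1/223) = -6/223 ≈ -0.026906)
S = -12 (S = -1*12 = -12)
(O + S)² = (-6/223 - 12)² = (-2682/223)² = 7193124/49729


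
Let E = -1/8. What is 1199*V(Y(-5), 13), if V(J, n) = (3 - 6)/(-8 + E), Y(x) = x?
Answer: 28776/65 ≈ 442.71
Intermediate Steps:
E = -⅛ (E = -1*⅛ = -⅛ ≈ -0.12500)
V(J, n) = 24/65 (V(J, n) = (3 - 6)/(-8 - ⅛) = -3/(-65/8) = -3*(-8/65) = 24/65)
1199*V(Y(-5), 13) = 1199*(24/65) = 28776/65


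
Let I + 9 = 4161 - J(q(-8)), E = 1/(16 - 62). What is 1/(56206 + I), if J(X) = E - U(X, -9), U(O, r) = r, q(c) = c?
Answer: 46/2776055 ≈ 1.6570e-5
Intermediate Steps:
E = -1/46 (E = 1/(-46) = -1/46 ≈ -0.021739)
J(X) = 413/46 (J(X) = -1/46 - 1*(-9) = -1/46 + 9 = 413/46)
I = 190579/46 (I = -9 + (4161 - 1*413/46) = -9 + (4161 - 413/46) = -9 + 190993/46 = 190579/46 ≈ 4143.0)
1/(56206 + I) = 1/(56206 + 190579/46) = 1/(2776055/46) = 46/2776055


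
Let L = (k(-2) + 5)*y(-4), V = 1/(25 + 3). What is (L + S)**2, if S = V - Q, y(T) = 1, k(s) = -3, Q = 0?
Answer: 3249/784 ≈ 4.1441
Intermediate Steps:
V = 1/28 ≈ 0.035714
L = 2 (L = (-3 + 5)*1 = 2*1 = 2)
S = 1/28 (S = 1/28 - 1*0 = 1/28 + 0 = 1/28 ≈ 0.035714)
(L + S)**2 = (2 + 1/28)**2 = (57/28)**2 = 3249/784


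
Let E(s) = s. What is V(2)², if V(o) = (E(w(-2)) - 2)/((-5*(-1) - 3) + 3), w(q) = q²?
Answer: 4/25 ≈ 0.16000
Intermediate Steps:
V(o) = ⅖ (V(o) = ((-2)² - 2)/((-5*(-1) - 3) + 3) = (4 - 2)/((5 - 3) + 3) = 2/(2 + 3) = 2/5 = 2*(⅕) = ⅖)
V(2)² = (⅖)² = 4/25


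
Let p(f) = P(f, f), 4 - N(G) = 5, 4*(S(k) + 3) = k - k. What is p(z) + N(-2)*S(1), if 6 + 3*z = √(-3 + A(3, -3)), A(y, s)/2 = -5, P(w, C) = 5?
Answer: 8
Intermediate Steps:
A(y, s) = -10 (A(y, s) = 2*(-5) = -10)
S(k) = -3 (S(k) = -3 + (k - k)/4 = -3 + (¼)*0 = -3 + 0 = -3)
N(G) = -1 (N(G) = 4 - 1*5 = 4 - 5 = -1)
z = -2 + I*√13/3 (z = -2 + √(-3 - 10)/3 = -2 + √(-13)/3 = -2 + (I*√13)/3 = -2 + I*√13/3 ≈ -2.0 + 1.2019*I)
p(f) = 5
p(z) + N(-2)*S(1) = 5 - 1*(-3) = 5 + 3 = 8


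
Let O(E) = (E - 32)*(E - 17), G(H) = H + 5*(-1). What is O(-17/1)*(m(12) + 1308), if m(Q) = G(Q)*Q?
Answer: 2319072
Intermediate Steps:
G(H) = -5 + H (G(H) = H - 5 = -5 + H)
O(E) = (-32 + E)*(-17 + E)
m(Q) = Q*(-5 + Q) (m(Q) = (-5 + Q)*Q = Q*(-5 + Q))
O(-17/1)*(m(12) + 1308) = (544 + (-17/1)**2 - (-833)/1)*(12*(-5 + 12) + 1308) = (544 + (-17*1)**2 - (-833))*(12*7 + 1308) = (544 + (-17)**2 - 49*(-17))*(84 + 1308) = (544 + 289 + 833)*1392 = 1666*1392 = 2319072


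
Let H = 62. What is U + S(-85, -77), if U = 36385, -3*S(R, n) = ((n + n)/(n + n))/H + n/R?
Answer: 575241991/15810 ≈ 36385.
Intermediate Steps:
S(R, n) = -1/186 - n/(3*R) (S(R, n) = -(((n + n)/(n + n))/62 + n/R)/3 = -(((2*n)/((2*n)))*(1/62) + n/R)/3 = -(((2*n)*(1/(2*n)))*(1/62) + n/R)/3 = -(1*(1/62) + n/R)/3 = -(1/62 + n/R)/3 = -1/186 - n/(3*R))
U + S(-85, -77) = 36385 + (1/186)*(-1*(-85) - 62*(-77))/(-85) = 36385 + (1/186)*(-1/85)*(85 + 4774) = 36385 + (1/186)*(-1/85)*4859 = 36385 - 4859/15810 = 575241991/15810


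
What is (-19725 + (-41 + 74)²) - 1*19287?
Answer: -37923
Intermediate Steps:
(-19725 + (-41 + 74)²) - 1*19287 = (-19725 + 33²) - 19287 = (-19725 + 1089) - 19287 = -18636 - 19287 = -37923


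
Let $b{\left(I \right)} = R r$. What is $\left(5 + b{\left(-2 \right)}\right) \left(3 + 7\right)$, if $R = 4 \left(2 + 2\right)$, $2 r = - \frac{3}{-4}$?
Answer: $110$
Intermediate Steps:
$r = \frac{3}{8}$ ($r = \frac{\left(-3\right) \frac{1}{-4}}{2} = \frac{\left(-3\right) \left(- \frac{1}{4}\right)}{2} = \frac{1}{2} \cdot \frac{3}{4} = \frac{3}{8} \approx 0.375$)
$R = 16$ ($R = 4 \cdot 4 = 16$)
$b{\left(I \right)} = 6$ ($b{\left(I \right)} = 16 \cdot \frac{3}{8} = 6$)
$\left(5 + b{\left(-2 \right)}\right) \left(3 + 7\right) = \left(5 + 6\right) \left(3 + 7\right) = 11 \cdot 10 = 110$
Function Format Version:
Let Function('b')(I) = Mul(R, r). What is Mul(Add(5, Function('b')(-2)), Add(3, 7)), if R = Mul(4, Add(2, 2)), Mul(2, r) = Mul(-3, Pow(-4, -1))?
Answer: 110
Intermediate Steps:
r = Rational(3, 8) (r = Mul(Rational(1, 2), Mul(-3, Pow(-4, -1))) = Mul(Rational(1, 2), Mul(-3, Rational(-1, 4))) = Mul(Rational(1, 2), Rational(3, 4)) = Rational(3, 8) ≈ 0.37500)
R = 16 (R = Mul(4, 4) = 16)
Function('b')(I) = 6 (Function('b')(I) = Mul(16, Rational(3, 8)) = 6)
Mul(Add(5, Function('b')(-2)), Add(3, 7)) = Mul(Add(5, 6), Add(3, 7)) = Mul(11, 10) = 110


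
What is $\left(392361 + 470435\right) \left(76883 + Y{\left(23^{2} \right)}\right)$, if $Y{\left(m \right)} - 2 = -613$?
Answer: $65807176512$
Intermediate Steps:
$Y{\left(m \right)} = -611$ ($Y{\left(m \right)} = 2 - 613 = -611$)
$\left(392361 + 470435\right) \left(76883 + Y{\left(23^{2} \right)}\right) = \left(392361 + 470435\right) \left(76883 - 611\right) = 862796 \cdot 76272 = 65807176512$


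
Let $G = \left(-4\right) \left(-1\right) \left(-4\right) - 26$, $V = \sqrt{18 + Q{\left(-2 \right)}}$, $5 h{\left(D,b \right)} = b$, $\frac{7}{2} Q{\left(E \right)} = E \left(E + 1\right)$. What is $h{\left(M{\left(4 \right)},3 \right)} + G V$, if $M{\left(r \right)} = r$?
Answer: $\frac{3}{5} - 6 \sqrt{910} \approx -180.4$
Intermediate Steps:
$Q{\left(E \right)} = \frac{2 E \left(1 + E\right)}{7}$ ($Q{\left(E \right)} = \frac{2 E \left(E + 1\right)}{7} = \frac{2 E \left(1 + E\right)}{7}$)
$h{\left(D,b \right)} = \frac{b}{5}$
$V = \frac{\sqrt{910}}{7}$ ($V = \sqrt{18 + \frac{2}{7} \left(-2\right) \left(1 - 2\right)} = \sqrt{18 + \frac{2}{7} \left(-2\right) \left(-1\right)} = \sqrt{18 + \frac{4}{7}} = \sqrt{\frac{130}{7}} = \frac{\sqrt{910}}{7} \approx 4.3095$)
$G = -42$ ($G = 4 \left(-4\right) - 26 = -16 - 26 = -42$)
$h{\left(M{\left(4 \right)},3 \right)} + G V = \frac{1}{5} \cdot 3 - 42 \frac{\sqrt{910}}{7} = \frac{3}{5} - 6 \sqrt{910}$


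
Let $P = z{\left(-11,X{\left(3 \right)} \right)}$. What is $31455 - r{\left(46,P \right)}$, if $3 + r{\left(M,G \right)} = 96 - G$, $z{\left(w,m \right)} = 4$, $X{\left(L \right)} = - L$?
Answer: $31366$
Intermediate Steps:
$P = 4$
$r{\left(M,G \right)} = 93 - G$ ($r{\left(M,G \right)} = -3 - \left(-96 + G\right) = 93 - G$)
$31455 - r{\left(46,P \right)} = 31455 - \left(93 - 4\right) = 31455 - 89 = 31366$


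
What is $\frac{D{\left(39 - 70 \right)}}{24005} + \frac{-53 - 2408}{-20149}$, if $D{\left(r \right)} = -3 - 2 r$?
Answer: $\frac{60265096}{483676745} \approx 0.1246$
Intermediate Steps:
$\frac{D{\left(39 - 70 \right)}}{24005} + \frac{-53 - 2408}{-20149} = \frac{-3 - 2 \left(39 - 70\right)}{24005} + \frac{-53 - 2408}{-20149} = \left(-3 - -62\right) \frac{1}{24005} + \left(-53 - 2408\right) \left(- \frac{1}{20149}\right) = \left(-3 + 62\right) \frac{1}{24005} - - \frac{2461}{20149} = 59 \cdot \frac{1}{24005} + \frac{2461}{20149} = \frac{59}{24005} + \frac{2461}{20149} = \frac{60265096}{483676745}$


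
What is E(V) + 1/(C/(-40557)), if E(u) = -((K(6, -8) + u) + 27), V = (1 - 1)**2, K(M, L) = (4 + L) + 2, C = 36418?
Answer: -951007/36418 ≈ -26.114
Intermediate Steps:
K(M, L) = 6 + L
V = 0 (V = 0**2 = 0)
E(u) = -25 - u (E(u) = -(((6 - 8) + u) + 27) = -((-2 + u) + 27) = -(25 + u) = -25 - u)
E(V) + 1/(C/(-40557)) = (-25 - 1*0) + 1/(36418/(-40557)) = (-25 + 0) + 1/(36418*(-1/40557)) = -25 + 1/(-36418/40557) = -25 - 40557/36418 = -951007/36418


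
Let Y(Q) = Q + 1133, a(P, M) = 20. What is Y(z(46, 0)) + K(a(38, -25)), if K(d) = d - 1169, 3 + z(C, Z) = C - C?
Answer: -19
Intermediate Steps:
z(C, Z) = -3 (z(C, Z) = -3 + (C - C) = -3 + 0 = -3)
Y(Q) = 1133 + Q
K(d) = -1169 + d
Y(z(46, 0)) + K(a(38, -25)) = (1133 - 3) + (-1169 + 20) = 1130 - 1149 = -19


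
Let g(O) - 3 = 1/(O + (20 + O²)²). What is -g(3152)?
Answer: -296120066695585/98706688898528 ≈ -3.0000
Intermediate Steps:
g(O) = 3 + 1/(O + (20 + O²)²)
-g(3152) = -(1 + 3*3152 + 3*(20 + 3152²)²)/(3152 + (20 + 3152²)²) = -(1 + 9456 + 3*(20 + 9935104)²)/(3152 + (20 + 9935104)²) = -(1 + 9456 + 3*9935124²)/(3152 + 9935124²) = -(1 + 9456 + 3*98706688895376)/(3152 + 98706688895376) = -(1 + 9456 + 296120066686128)/98706688898528 = -296120066695585/98706688898528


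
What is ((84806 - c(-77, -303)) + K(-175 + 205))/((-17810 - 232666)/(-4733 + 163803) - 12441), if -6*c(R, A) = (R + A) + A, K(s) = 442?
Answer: -40626875675/5937721038 ≈ -6.8422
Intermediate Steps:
c(R, A) = -A/3 - R/6 (c(R, A) = -((R + A) + A)/6 = -((A + R) + A)/6 = -(R + 2*A)/6 = -A/3 - R/6)
((84806 - c(-77, -303)) + K(-175 + 205))/((-17810 - 232666)/(-4733 + 163803) - 12441) = ((84806 - (-1/3*(-303) - 1/6*(-77))) + 442)/((-17810 - 232666)/(-4733 + 163803) - 12441) = ((84806 - (101 + 77/6)) + 442)/(-250476/159070 - 12441) = ((84806 - 1*683/6) + 442)/(-250476*1/159070 - 12441) = ((84806 - 683/6) + 442)/(-125238/79535 - 12441) = (508153/6 + 442)/(-989620173/79535) = (510805/6)*(-79535/989620173) = -40626875675/5937721038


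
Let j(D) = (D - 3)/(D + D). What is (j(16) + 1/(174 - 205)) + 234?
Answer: 232499/992 ≈ 234.37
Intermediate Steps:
j(D) = (-3 + D)/(2*D) (j(D) = (-3 + D)/((2*D)) = (-3 + D)*(1/(2*D)) = (-3 + D)/(2*D))
(j(16) + 1/(174 - 205)) + 234 = ((1/2)*(-3 + 16)/16 + 1/(174 - 205)) + 234 = ((1/2)*(1/16)*13 + 1/(-31)) + 234 = (13/32 - 1/31) + 234 = 371/992 + 234 = 232499/992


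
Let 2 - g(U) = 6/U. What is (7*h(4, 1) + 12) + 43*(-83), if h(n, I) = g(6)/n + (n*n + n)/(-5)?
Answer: -14333/4 ≈ -3583.3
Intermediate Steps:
g(U) = 2 - 6/U
h(n, I) = 1/n - n/5 - n²/5 (h(n, I) = (2 - 6/6)/n + (n*n + n)/(-5) = (2 - 6*⅙)/n + (n² + n)*(-⅕) = (2 - 1)/n + (n + n²)*(-⅕) = 1/n + (-n/5 - n²/5) = 1/n - n/5 - n²/5)
(7*h(4, 1) + 12) + 43*(-83) = (7*((⅕)*(5 - 1*4² - 1*4³)/4) + 12) + 43*(-83) = (7*((⅕)*(¼)*(5 - 1*16 - 1*64)) + 12) - 3569 = (7*((⅕)*(¼)*(5 - 16 - 64)) + 12) - 3569 = (7*((⅕)*(¼)*(-75)) + 12) - 3569 = (7*(-15/4) + 12) - 3569 = (-105/4 + 12) - 3569 = -57/4 - 3569 = -14333/4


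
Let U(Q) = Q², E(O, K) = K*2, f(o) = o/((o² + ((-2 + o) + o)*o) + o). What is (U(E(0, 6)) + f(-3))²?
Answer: 2070721/100 ≈ 20707.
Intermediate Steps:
f(o) = o/(o + o² + o*(-2 + 2*o)) (f(o) = o/((o² + (-2 + 2*o)*o) + o) = o/((o² + o*(-2 + 2*o)) + o) = o/(o + o² + o*(-2 + 2*o)))
E(O, K) = 2*K
(U(E(0, 6)) + f(-3))² = ((2*6)² + 1/(-1 + 3*(-3)))² = (12² + 1/(-1 - 9))² = (144 + 1/(-10))² = (144 - ⅒)² = (1439/10)² = 2070721/100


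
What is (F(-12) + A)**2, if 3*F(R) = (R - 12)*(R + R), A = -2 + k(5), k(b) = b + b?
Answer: 40000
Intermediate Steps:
k(b) = 2*b
A = 8 (A = -2 + 2*5 = -2 + 10 = 8)
F(R) = 2*R*(-12 + R)/3 (F(R) = ((R - 12)*(R + R))/3 = ((-12 + R)*(2*R))/3 = (2*R*(-12 + R))/3 = 2*R*(-12 + R)/3)
(F(-12) + A)**2 = ((2/3)*(-12)*(-12 - 12) + 8)**2 = ((2/3)*(-12)*(-24) + 8)**2 = (192 + 8)**2 = 200**2 = 40000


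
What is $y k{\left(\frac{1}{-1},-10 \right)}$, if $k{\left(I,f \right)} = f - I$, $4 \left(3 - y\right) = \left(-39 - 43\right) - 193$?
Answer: $- \frac{2583}{4} \approx -645.75$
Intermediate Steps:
$y = \frac{287}{4}$ ($y = 3 - \frac{\left(-39 - 43\right) - 193}{4} = 3 - \frac{-82 - 193}{4} = 3 - - \frac{275}{4} = 3 + \frac{275}{4} = \frac{287}{4} \approx 71.75$)
$y k{\left(\frac{1}{-1},-10 \right)} = \frac{287 \left(-10 - \frac{1}{-1}\right)}{4} = \frac{287 \left(-10 - -1\right)}{4} = \frac{287 \left(-10 + 1\right)}{4} = \frac{287}{4} \left(-9\right) = - \frac{2583}{4}$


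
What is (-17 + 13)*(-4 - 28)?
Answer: 128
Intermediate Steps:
(-17 + 13)*(-4 - 28) = -4*(-32) = 128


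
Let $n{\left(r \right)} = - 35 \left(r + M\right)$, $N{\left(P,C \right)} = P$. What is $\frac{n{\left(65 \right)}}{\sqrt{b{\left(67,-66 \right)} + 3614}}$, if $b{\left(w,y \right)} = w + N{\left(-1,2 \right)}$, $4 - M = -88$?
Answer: $- \frac{1099 \sqrt{230}}{184} \approx -90.582$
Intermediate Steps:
$M = 92$ ($M = 4 - -88 = 4 + 88 = 92$)
$b{\left(w,y \right)} = -1 + w$ ($b{\left(w,y \right)} = w - 1 = -1 + w$)
$n{\left(r \right)} = -3220 - 35 r$ ($n{\left(r \right)} = - 35 \left(r + 92\right) = - 35 \left(92 + r\right) = -3220 - 35 r$)
$\frac{n{\left(65 \right)}}{\sqrt{b{\left(67,-66 \right)} + 3614}} = \frac{-3220 - 2275}{\sqrt{\left(-1 + 67\right) + 3614}} = \frac{-3220 - 2275}{\sqrt{66 + 3614}} = - \frac{5495}{\sqrt{3680}} = - \frac{5495}{4 \sqrt{230}} = - 5495 \frac{\sqrt{230}}{920} = - \frac{1099 \sqrt{230}}{184}$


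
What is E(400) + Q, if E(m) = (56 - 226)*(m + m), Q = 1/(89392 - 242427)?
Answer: -20812760001/153035 ≈ -1.3600e+5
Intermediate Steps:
Q = -1/153035 (Q = 1/(-153035) = -1/153035 ≈ -6.5345e-6)
E(m) = -340*m
E(400) + Q = -340*400 - 1/153035 = -136000 - 1/153035 = -20812760001/153035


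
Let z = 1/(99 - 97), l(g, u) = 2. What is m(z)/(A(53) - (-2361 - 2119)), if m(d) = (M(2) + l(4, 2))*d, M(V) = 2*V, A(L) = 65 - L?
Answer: 3/4492 ≈ 0.00066785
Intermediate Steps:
z = ½ (z = 1/2 = ½ ≈ 0.50000)
m(d) = 6*d (m(d) = (2*2 + 2)*d = (4 + 2)*d = 6*d)
m(z)/(A(53) - (-2361 - 2119)) = (6*(½))/((65 - 1*53) - (-2361 - 2119)) = 3/((65 - 53) - 1*(-4480)) = 3/(12 + 4480) = 3/4492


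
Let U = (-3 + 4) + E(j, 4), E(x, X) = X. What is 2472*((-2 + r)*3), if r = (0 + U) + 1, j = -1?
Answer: 29664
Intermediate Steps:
U = 5 (U = (-3 + 4) + 4 = 1 + 4 = 5)
r = 6 (r = (0 + 5) + 1 = 5 + 1 = 6)
2472*((-2 + r)*3) = 2472*((-2 + 6)*3) = 2472*(4*3) = 2472*12 = 29664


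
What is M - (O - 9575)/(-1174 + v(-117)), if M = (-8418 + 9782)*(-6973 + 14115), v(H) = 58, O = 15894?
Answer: 10871730127/1116 ≈ 9.7417e+6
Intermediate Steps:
M = 9741688 (M = 1364*7142 = 9741688)
M - (O - 9575)/(-1174 + v(-117)) = 9741688 - (15894 - 9575)/(-1174 + 58) = 9741688 - 6319/(-1116) = 9741688 - 6319*(-1)/1116 = 9741688 - 1*(-6319/1116) = 9741688 + 6319/1116 = 10871730127/1116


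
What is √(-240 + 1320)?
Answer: 6*√30 ≈ 32.863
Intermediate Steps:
√(-240 + 1320) = √1080 = 6*√30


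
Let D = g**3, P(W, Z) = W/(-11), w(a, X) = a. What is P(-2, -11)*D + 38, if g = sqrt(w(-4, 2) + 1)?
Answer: 38 - 6*I*sqrt(3)/11 ≈ 38.0 - 0.94475*I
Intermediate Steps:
P(W, Z) = -W/11 (P(W, Z) = W*(-1/11) = -W/11)
g = I*sqrt(3) (g = sqrt(-4 + 1) = sqrt(-3) = I*sqrt(3) ≈ 1.732*I)
D = -3*I*sqrt(3) (D = (I*sqrt(3))**3 = -3*I*sqrt(3) ≈ -5.1962*I)
P(-2, -11)*D + 38 = (-1/11*(-2))*(-3*I*sqrt(3)) + 38 = 2*(-3*I*sqrt(3))/11 + 38 = -6*I*sqrt(3)/11 + 38 = 38 - 6*I*sqrt(3)/11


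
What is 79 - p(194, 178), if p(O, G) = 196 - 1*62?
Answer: -55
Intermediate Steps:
p(O, G) = 134 (p(O, G) = 196 - 62 = 134)
79 - p(194, 178) = 79 - 1*134 = 79 - 134 = -55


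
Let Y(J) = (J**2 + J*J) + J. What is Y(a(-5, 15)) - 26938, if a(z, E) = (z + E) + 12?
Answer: -25948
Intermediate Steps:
a(z, E) = 12 + E + z (a(z, E) = (E + z) + 12 = 12 + E + z)
Y(J) = J + 2*J**2 (Y(J) = (J**2 + J**2) + J = 2*J**2 + J = J + 2*J**2)
Y(a(-5, 15)) - 26938 = (12 + 15 - 5)*(1 + 2*(12 + 15 - 5)) - 26938 = 22*(1 + 2*22) - 26938 = 22*(1 + 44) - 26938 = 22*45 - 26938 = 990 - 26938 = -25948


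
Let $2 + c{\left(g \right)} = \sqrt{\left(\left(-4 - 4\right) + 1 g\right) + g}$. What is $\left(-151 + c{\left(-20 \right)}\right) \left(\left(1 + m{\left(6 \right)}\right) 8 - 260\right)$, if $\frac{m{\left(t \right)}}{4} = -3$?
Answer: $53244 - 1392 i \sqrt{3} \approx 53244.0 - 2411.0 i$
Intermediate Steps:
$m{\left(t \right)} = -12$ ($m{\left(t \right)} = 4 \left(-3\right) = -12$)
$c{\left(g \right)} = -2 + \sqrt{-8 + 2 g}$ ($c{\left(g \right)} = -2 + \sqrt{\left(\left(-4 - 4\right) + 1 g\right) + g} = -2 + \sqrt{\left(\left(-4 - 4\right) + g\right) + g} = -2 + \sqrt{\left(-8 + g\right) + g} = -2 + \sqrt{-8 + 2 g}$)
$\left(-151 + c{\left(-20 \right)}\right) \left(\left(1 + m{\left(6 \right)}\right) 8 - 260\right) = \left(-151 - \left(2 - \sqrt{-8 + 2 \left(-20\right)}\right)\right) \left(\left(1 - 12\right) 8 - 260\right) = \left(-151 - \left(2 - \sqrt{-8 - 40}\right)\right) \left(\left(-11\right) 8 - 260\right) = \left(-151 - \left(2 - \sqrt{-48}\right)\right) \left(-88 - 260\right) = \left(-151 - \left(2 - 4 i \sqrt{3}\right)\right) \left(-348\right) = \left(-153 + 4 i \sqrt{3}\right) \left(-348\right) = 53244 - 1392 i \sqrt{3}$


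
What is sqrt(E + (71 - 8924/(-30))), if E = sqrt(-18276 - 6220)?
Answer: sqrt(82905 + 900*I*sqrt(1531))/15 ≈ 19.606 + 3.9914*I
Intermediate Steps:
E = 4*I*sqrt(1531) (E = sqrt(-24496) = 4*I*sqrt(1531) ≈ 156.51*I)
sqrt(E + (71 - 8924/(-30))) = sqrt(4*I*sqrt(1531) + (71 - 8924/(-30))) = sqrt(4*I*sqrt(1531) + (71 - 8924*(-1)/30)) = sqrt(4*I*sqrt(1531) + (71 - 97*(-46/15))) = sqrt(4*I*sqrt(1531) + (71 + 4462/15)) = sqrt(4*I*sqrt(1531) + 5527/15) = sqrt(5527/15 + 4*I*sqrt(1531))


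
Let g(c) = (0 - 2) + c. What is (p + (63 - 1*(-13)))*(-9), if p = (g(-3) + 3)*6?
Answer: -576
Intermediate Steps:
g(c) = -2 + c
p = -12 (p = ((-2 - 3) + 3)*6 = (-5 + 3)*6 = -2*6 = -12)
(p + (63 - 1*(-13)))*(-9) = (-12 + (63 - 1*(-13)))*(-9) = (-12 + (63 + 13))*(-9) = (-12 + 76)*(-9) = 64*(-9) = -576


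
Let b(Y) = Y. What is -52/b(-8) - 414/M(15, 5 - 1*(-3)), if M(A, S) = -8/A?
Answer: 3131/4 ≈ 782.75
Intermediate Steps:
-52/b(-8) - 414/M(15, 5 - 1*(-3)) = -52/(-8) - 414/((-8/15)) = -52*(-⅛) - 414/((-8*1/15)) = 13/2 - 414/(-8/15) = 13/2 - 414*(-15/8) = 13/2 + 3105/4 = 3131/4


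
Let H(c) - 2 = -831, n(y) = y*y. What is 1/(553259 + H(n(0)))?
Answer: 1/552430 ≈ 1.8102e-6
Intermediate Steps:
n(y) = y²
H(c) = -829 (H(c) = 2 - 831 = -829)
1/(553259 + H(n(0))) = 1/(553259 - 829) = 1/552430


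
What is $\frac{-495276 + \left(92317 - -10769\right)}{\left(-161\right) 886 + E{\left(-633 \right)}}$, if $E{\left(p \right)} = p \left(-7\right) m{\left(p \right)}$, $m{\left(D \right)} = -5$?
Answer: $\frac{392190}{164801} \approx 2.3798$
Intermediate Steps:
$E{\left(p \right)} = 35 p$ ($E{\left(p \right)} = p \left(-7\right) \left(-5\right) = - 7 p \left(-5\right) = 35 p$)
$\frac{-495276 + \left(92317 - -10769\right)}{\left(-161\right) 886 + E{\left(-633 \right)}} = \frac{-495276 + \left(92317 - -10769\right)}{\left(-161\right) 886 + 35 \left(-633\right)} = \frac{-495276 + \left(92317 + 10769\right)}{-142646 - 22155} = \frac{-495276 + 103086}{-164801} = \left(-392190\right) \left(- \frac{1}{164801}\right) = \frac{392190}{164801}$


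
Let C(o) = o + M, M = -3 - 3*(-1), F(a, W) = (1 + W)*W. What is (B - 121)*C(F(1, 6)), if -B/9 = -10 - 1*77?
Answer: 27804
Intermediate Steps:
F(a, W) = W*(1 + W)
B = 783 (B = -9*(-10 - 1*77) = -9*(-10 - 77) = -9*(-87) = 783)
M = 0 (M = -3 + 3 = 0)
C(o) = o (C(o) = o + 0 = o)
(B - 121)*C(F(1, 6)) = (783 - 121)*(6*(1 + 6)) = 662*(6*7) = 662*42 = 27804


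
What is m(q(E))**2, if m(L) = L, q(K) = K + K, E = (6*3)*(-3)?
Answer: 11664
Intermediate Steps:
E = -54 (E = 18*(-3) = -54)
q(K) = 2*K
m(q(E))**2 = (2*(-54))**2 = (-108)**2 = 11664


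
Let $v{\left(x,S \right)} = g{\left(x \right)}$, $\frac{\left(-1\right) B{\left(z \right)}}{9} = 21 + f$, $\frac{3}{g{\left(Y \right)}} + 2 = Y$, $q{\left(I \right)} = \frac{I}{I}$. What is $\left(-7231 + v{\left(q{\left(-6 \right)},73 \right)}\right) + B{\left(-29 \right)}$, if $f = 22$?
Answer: $-7621$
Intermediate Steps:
$q{\left(I \right)} = 1$
$g{\left(Y \right)} = \frac{3}{-2 + Y}$
$B{\left(z \right)} = -387$ ($B{\left(z \right)} = - 9 \left(21 + 22\right) = \left(-9\right) 43 = -387$)
$v{\left(x,S \right)} = \frac{3}{-2 + x}$
$\left(-7231 + v{\left(q{\left(-6 \right)},73 \right)}\right) + B{\left(-29 \right)} = \left(-7231 + \frac{3}{-2 + 1}\right) - 387 = \left(-7231 + \frac{3}{-1}\right) - 387 = \left(-7231 + 3 \left(-1\right)\right) - 387 = \left(-7231 - 3\right) - 387 = -7234 - 387 = -7621$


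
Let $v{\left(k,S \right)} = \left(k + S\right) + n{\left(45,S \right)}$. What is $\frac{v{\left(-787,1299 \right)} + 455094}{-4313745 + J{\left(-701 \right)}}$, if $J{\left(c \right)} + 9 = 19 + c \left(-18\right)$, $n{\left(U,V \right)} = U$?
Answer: $- \frac{455651}{4301117} \approx -0.10594$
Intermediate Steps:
$J{\left(c \right)} = 10 - 18 c$ ($J{\left(c \right)} = -9 + \left(19 + c \left(-18\right)\right) = -9 - \left(-19 + 18 c\right) = 10 - 18 c$)
$v{\left(k,S \right)} = 45 + S + k$ ($v{\left(k,S \right)} = \left(k + S\right) + 45 = \left(S + k\right) + 45 = 45 + S + k$)
$\frac{v{\left(-787,1299 \right)} + 455094}{-4313745 + J{\left(-701 \right)}} = \frac{\left(45 + 1299 - 787\right) + 455094}{-4313745 + \left(10 - -12618\right)} = \frac{557 + 455094}{-4313745 + \left(10 + 12618\right)} = \frac{455651}{-4313745 + 12628} = \frac{455651}{-4301117} = 455651 \left(- \frac{1}{4301117}\right) = - \frac{455651}{4301117}$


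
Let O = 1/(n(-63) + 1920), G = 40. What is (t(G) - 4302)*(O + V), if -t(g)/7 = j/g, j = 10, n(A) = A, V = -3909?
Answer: 31240972895/1857 ≈ 1.6823e+7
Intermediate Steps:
O = 1/1857 (O = 1/(-63 + 1920) = 1/1857 ≈ 0.00053850)
t(g) = -70/g
(t(G) - 4302)*(O + V) = (-70/40 - 4302)*(1/1857 - 3909) = (-70*1/40 - 4302)*(-7259012/1857) = (-7/4 - 4302)*(-7259012/1857) = -17215/4*(-7259012/1857) = 31240972895/1857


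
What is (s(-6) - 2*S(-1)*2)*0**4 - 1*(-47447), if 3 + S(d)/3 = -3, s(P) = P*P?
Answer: 47447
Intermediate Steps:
s(P) = P**2
S(d) = -18 (S(d) = -9 + 3*(-3) = -9 - 9 = -18)
(s(-6) - 2*S(-1)*2)*0**4 - 1*(-47447) = ((-6)**2 - 2*(-18)*2)*0**4 - 1*(-47447) = (36 + 36*2)*0 + 47447 = (36 + 72)*0 + 47447 = 108*0 + 47447 = 0 + 47447 = 47447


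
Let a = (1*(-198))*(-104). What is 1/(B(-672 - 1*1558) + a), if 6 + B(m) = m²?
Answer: 1/4993486 ≈ 2.0026e-7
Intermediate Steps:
B(m) = -6 + m²
a = 20592 (a = -198*(-104) = 20592)
1/(B(-672 - 1*1558) + a) = 1/((-6 + (-672 - 1*1558)²) + 20592) = 1/((-6 + (-672 - 1558)²) + 20592) = 1/((-6 + (-2230)²) + 20592) = 1/((-6 + 4972900) + 20592) = 1/(4972894 + 20592) = 1/4993486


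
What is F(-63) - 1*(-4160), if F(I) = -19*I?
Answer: 5357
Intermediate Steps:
F(-63) - 1*(-4160) = -19*(-63) - 1*(-4160) = 1197 + 4160 = 5357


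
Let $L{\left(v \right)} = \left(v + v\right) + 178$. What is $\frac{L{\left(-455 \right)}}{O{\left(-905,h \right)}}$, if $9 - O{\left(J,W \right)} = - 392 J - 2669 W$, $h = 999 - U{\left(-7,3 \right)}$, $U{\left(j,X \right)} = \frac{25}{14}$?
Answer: $- \frac{10248}{32295395} \approx -0.00031732$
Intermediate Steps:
$L{\left(v \right)} = 178 + 2 v$ ($L{\left(v \right)} = 2 v + 178 = 178 + 2 v$)
$U{\left(j,X \right)} = \frac{25}{14}$ ($U{\left(j,X \right)} = 25 \cdot \frac{1}{14} = \frac{25}{14}$)
$h = \frac{13961}{14}$ ($h = 999 - \frac{25}{14} = \frac{13961}{14} \approx 997.21$)
$O{\left(J,W \right)} = 9 + 392 J + 2669 W$ ($O{\left(J,W \right)} = 9 - \left(- 392 J - 2669 W\right) = 9 - \left(- 2669 W - 392 J\right) = 9 + \left(392 J + 2669 W\right) = 9 + 392 J + 2669 W$)
$\frac{L{\left(-455 \right)}}{O{\left(-905,h \right)}} = \frac{178 + 2 \left(-455\right)}{9 + 392 \left(-905\right) + 2669 \cdot \frac{13961}{14}} = \frac{178 - 910}{9 - 354760 + \frac{37261909}{14}} = - \frac{732}{\frac{32295395}{14}} = \left(-732\right) \frac{14}{32295395} = - \frac{10248}{32295395}$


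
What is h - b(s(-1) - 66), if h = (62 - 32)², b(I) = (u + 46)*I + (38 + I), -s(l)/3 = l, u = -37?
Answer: 1492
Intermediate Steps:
s(l) = -3*l
b(I) = 38 + 10*I (b(I) = (-37 + 46)*I + (38 + I) = 9*I + (38 + I) = 38 + 10*I)
h = 900 (h = 30² = 900)
h - b(s(-1) - 66) = 900 - (38 + 10*(-3*(-1) - 66)) = 900 - (38 + 10*(3 - 66)) = 900 - (38 + 10*(-63)) = 900 - (38 - 630) = 900 - 1*(-592) = 900 + 592 = 1492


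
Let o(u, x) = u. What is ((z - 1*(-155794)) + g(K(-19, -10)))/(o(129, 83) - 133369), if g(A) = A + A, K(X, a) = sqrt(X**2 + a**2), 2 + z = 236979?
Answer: -392771/133240 - sqrt(461)/66620 ≈ -2.9482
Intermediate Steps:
z = 236977 (z = -2 + 236979 = 236977)
g(A) = 2*A
((z - 1*(-155794)) + g(K(-19, -10)))/(o(129, 83) - 133369) = ((236977 - 1*(-155794)) + 2*sqrt((-19)**2 + (-10)**2))/(129 - 133369) = ((236977 + 155794) + 2*sqrt(361 + 100))/(-133240) = (392771 + 2*sqrt(461))*(-1/133240) = -392771/133240 - sqrt(461)/66620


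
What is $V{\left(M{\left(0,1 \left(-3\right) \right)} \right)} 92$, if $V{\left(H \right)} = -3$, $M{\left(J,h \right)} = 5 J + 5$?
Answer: $-276$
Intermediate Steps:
$M{\left(J,h \right)} = 5 + 5 J$
$V{\left(M{\left(0,1 \left(-3\right) \right)} \right)} 92 = \left(-3\right) 92 = -276$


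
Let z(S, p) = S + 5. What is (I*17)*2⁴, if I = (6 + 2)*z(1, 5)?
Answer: 13056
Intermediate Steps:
z(S, p) = 5 + S
I = 48 (I = (6 + 2)*(5 + 1) = 8*6 = 48)
(I*17)*2⁴ = (48*17)*2⁴ = 816*16 = 13056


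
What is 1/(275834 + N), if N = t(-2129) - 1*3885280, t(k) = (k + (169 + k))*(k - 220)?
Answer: 1/5995615 ≈ 1.6679e-7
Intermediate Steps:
t(k) = (-220 + k)*(169 + 2*k) (t(k) = (169 + 2*k)*(-220 + k) = (-220 + k)*(169 + 2*k))
N = 5719781 (N = (-37180 - 271*(-2129) + 2*(-2129)²) - 1*3885280 = (-37180 + 576959 + 2*4532641) - 3885280 = (-37180 + 576959 + 9065282) - 3885280 = 9605061 - 3885280 = 5719781)
1/(275834 + N) = 1/(275834 + 5719781) = 1/5995615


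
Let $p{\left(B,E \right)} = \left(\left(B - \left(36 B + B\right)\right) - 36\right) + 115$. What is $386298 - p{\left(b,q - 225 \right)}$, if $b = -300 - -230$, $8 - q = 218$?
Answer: $383699$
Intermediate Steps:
$q = -210$ ($q = 8 - 218 = -210$)
$b = -70$ ($b = -300 + 230 = -70$)
$p{\left(B,E \right)} = 79 - 36 B$ ($p{\left(B,E \right)} = \left(\left(B - 37 B\right) - 36\right) + 115 = \left(- 36 B - 36\right) + 115 = \left(-36 - 36 B\right) + 115 = 79 - 36 B$)
$386298 - p{\left(b,q - 225 \right)} = 386298 - \left(79 - -2520\right) = 386298 - \left(79 + 2520\right) = 386298 - 2599 = 383699$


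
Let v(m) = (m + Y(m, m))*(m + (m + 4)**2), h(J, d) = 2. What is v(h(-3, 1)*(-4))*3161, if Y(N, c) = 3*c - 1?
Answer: -834504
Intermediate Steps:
Y(N, c) = -1 + 3*c
v(m) = (-1 + 4*m)*(m + (4 + m)**2) (v(m) = (m + (-1 + 3*m))*(m + (m + 4)**2) = (-1 + 4*m)*(m + (4 + m)**2))
v(h(-3, 1)*(-4))*3161 = (-16 + 4*(2*(-4))**3 + 35*(2*(-4))**2 + 55*(2*(-4)))*3161 = (-16 + 4*(-8)**3 + 35*(-8)**2 + 55*(-8))*3161 = (-16 + 4*(-512) + 35*64 - 440)*3161 = (-16 - 2048 + 2240 - 440)*3161 = -264*3161 = -834504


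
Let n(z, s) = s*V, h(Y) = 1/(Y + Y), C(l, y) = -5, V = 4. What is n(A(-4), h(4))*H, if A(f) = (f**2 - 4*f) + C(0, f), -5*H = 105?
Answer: -21/2 ≈ -10.500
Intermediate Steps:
H = -21 (H = -1/5*105 = -21)
h(Y) = 1/(2*Y)
A(f) = -5 + f**2 - 4*f (A(f) = (f**2 - 4*f) - 5 = -5 + f**2 - 4*f)
n(z, s) = 4*s (n(z, s) = s*4 = 4*s)
n(A(-4), h(4))*H = (4*((1/2)/4))*(-21) = (4*((1/2)*(1/4)))*(-21) = (4*(1/8))*(-21) = (1/2)*(-21) = -21/2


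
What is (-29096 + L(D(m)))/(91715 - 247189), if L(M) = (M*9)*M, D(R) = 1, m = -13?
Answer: 29087/155474 ≈ 0.18709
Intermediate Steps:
L(M) = 9*M**2 (L(M) = (9*M)*M = 9*M**2)
(-29096 + L(D(m)))/(91715 - 247189) = (-29096 + 9*1**2)/(91715 - 247189) = (-29096 + 9*1)/(-155474) = (-29096 + 9)*(-1/155474) = -29087*(-1/155474) = 29087/155474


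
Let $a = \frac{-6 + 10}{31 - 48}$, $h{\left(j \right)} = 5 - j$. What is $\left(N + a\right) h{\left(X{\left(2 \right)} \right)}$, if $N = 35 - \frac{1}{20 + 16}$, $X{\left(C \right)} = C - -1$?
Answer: $\frac{21259}{306} \approx 69.474$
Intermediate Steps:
$X{\left(C \right)} = 1 + C$ ($X{\left(C \right)} = C + 1 = 1 + C$)
$N = \frac{1259}{36}$ ($N = 35 - \frac{1}{36} = \frac{1259}{36} \approx 34.972$)
$a = - \frac{4}{17}$ ($a = \frac{4}{-17} = 4 \left(- \frac{1}{17}\right) = - \frac{4}{17} \approx -0.23529$)
$\left(N + a\right) h{\left(X{\left(2 \right)} \right)} = \left(\frac{1259}{36} - \frac{4}{17}\right) \left(5 - \left(1 + 2\right)\right) = \frac{21259 \left(5 - 3\right)}{612} = \frac{21259}{612} \cdot 2 = \frac{21259}{306}$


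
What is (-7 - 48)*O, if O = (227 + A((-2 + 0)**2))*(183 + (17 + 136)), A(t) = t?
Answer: -4268880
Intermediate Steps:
O = 77616 (O = (227 + (-2 + 0)**2)*(183 + (17 + 136)) = (227 + (-2)**2)*(183 + 153) = (227 + 4)*336 = 231*336 = 77616)
(-7 - 48)*O = (-7 - 48)*77616 = -55*77616 = -4268880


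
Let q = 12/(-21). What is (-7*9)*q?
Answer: 36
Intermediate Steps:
q = -4/7 (q = 12*(-1/21) = -4/7 ≈ -0.57143)
(-7*9)*q = -7*9*(-4/7) = -63*(-4/7) = 36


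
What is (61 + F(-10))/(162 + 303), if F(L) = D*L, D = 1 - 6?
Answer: 37/155 ≈ 0.23871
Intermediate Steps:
D = -5
F(L) = -5*L
(61 + F(-10))/(162 + 303) = (61 - 5*(-10))/(162 + 303) = (61 + 50)/465 = 111*(1/465) = 37/155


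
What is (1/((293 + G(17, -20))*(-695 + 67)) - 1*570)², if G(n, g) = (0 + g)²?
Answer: 61536879769170961/189402521616 ≈ 3.2490e+5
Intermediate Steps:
G(n, g) = g²
(1/((293 + G(17, -20))*(-695 + 67)) - 1*570)² = (1/((293 + (-20)²)*(-695 + 67)) - 1*570)² = (1/((293 + 400)*(-628)) - 570)² = (1/(693*(-628)) - 570)² = (1/(-435204) - 570)² = (-1/435204 - 570)² = (-248066281/435204)² = 61536879769170961/189402521616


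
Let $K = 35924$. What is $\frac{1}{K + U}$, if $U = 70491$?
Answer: $\frac{1}{106415} \approx 9.3972 \cdot 10^{-6}$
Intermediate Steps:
$\frac{1}{K + U} = \frac{1}{35924 + 70491} = \frac{1}{106415}$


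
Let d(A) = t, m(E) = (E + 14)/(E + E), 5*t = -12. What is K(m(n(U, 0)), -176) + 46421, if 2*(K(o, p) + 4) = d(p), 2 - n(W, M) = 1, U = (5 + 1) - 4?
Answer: 232079/5 ≈ 46416.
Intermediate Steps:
t = -12/5 (t = (⅕)*(-12) = -12/5 ≈ -2.4000)
U = 2 (U = 6 - 4 = 2)
n(W, M) = 1 (n(W, M) = 2 - 1*1 = 2 - 1 = 1)
m(E) = (14 + E)/(2*E) (m(E) = (14 + E)/((2*E)) = (14 + E)*(1/(2*E)) = (14 + E)/(2*E))
d(A) = -12/5
K(o, p) = -26/5 (K(o, p) = -4 + (½)*(-12/5) = -4 - 6/5 = -26/5)
K(m(n(U, 0)), -176) + 46421 = -26/5 + 46421 = 232079/5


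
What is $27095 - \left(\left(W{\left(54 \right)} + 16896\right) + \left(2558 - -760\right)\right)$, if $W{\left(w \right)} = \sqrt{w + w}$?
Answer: $6881 - 6 \sqrt{3} \approx 6870.6$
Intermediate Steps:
$W{\left(w \right)} = \sqrt{2} \sqrt{w}$ ($W{\left(w \right)} = \sqrt{2 w} = \sqrt{2} \sqrt{w}$)
$27095 - \left(\left(W{\left(54 \right)} + 16896\right) + \left(2558 - -760\right)\right) = 27095 - \left(\left(\sqrt{2} \sqrt{54} + 16896\right) + \left(2558 - -760\right)\right) = 27095 - \left(\left(\sqrt{2} \cdot 3 \sqrt{6} + 16896\right) + \left(2558 + 760\right)\right) = 27095 - \left(\left(6 \sqrt{3} + 16896\right) + 3318\right) = 27095 - \left(\left(16896 + 6 \sqrt{3}\right) + 3318\right) = 27095 - \left(20214 + 6 \sqrt{3}\right) = 6881 - 6 \sqrt{3}$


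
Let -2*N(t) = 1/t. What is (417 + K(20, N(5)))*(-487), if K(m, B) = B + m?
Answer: -2127703/10 ≈ -2.1277e+5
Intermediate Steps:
N(t) = -1/(2*t)
(417 + K(20, N(5)))*(-487) = (417 + (-½/5 + 20))*(-487) = (417 + (-½*⅕ + 20))*(-487) = (417 + (-⅒ + 20))*(-487) = (417 + 199/10)*(-487) = (4369/10)*(-487) = -2127703/10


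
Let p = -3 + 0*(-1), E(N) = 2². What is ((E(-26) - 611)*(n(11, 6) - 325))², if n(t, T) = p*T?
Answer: 43347656401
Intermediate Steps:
E(N) = 4
p = -3 (p = -3 + 0 = -3)
n(t, T) = -3*T
((E(-26) - 611)*(n(11, 6) - 325))² = ((4 - 611)*(-3*6 - 325))² = (-607*(-18 - 325))² = (-607*(-343))² = 208201² = 43347656401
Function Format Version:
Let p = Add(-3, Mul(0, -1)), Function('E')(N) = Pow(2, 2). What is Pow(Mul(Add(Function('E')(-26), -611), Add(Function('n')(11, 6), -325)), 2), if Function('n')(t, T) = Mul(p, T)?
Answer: 43347656401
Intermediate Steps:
Function('E')(N) = 4
p = -3 (p = Add(-3, 0) = -3)
Function('n')(t, T) = Mul(-3, T)
Pow(Mul(Add(Function('E')(-26), -611), Add(Function('n')(11, 6), -325)), 2) = Pow(Mul(Add(4, -611), Add(Mul(-3, 6), -325)), 2) = Pow(Mul(-607, Add(-18, -325)), 2) = Pow(Mul(-607, -343), 2) = Pow(208201, 2) = 43347656401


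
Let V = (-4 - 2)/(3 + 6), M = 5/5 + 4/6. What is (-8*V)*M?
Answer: 80/9 ≈ 8.8889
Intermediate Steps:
M = 5/3 (M = 5*(1/5) + 4*(1/6) = 1 + 2/3 = 5/3 ≈ 1.6667)
V = -2/3 (V = -6/9 = -6*1/9 = -2/3 ≈ -0.66667)
(-8*V)*M = -8*(-2/3)*(5/3) = (16/3)*(5/3) = 80/9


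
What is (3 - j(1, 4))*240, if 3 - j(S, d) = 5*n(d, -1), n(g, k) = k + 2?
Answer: 1200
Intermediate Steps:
n(g, k) = 2 + k
j(S, d) = -2 (j(S, d) = 3 - 5*(2 - 1) = 3 - 5 = -2)
(3 - j(1, 4))*240 = (3 - 1*(-2))*240 = (3 + 2)*240 = 5*240 = 1200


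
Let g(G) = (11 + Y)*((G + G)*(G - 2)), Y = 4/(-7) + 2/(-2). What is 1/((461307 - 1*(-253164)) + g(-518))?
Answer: 1/5793831 ≈ 1.7260e-7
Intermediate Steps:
Y = -11/7 (Y = 4*(-1/7) + 2*(-1/2) = -4/7 - 1 = -11/7 ≈ -1.5714)
g(G) = 132*G*(-2 + G)/7 (g(G) = (11 - 11/7)*((G + G)*(G - 2)) = 66*((2*G)*(-2 + G))/7 = 66*(2*G*(-2 + G))/7 = 132*G*(-2 + G)/7)
1/((461307 - 1*(-253164)) + g(-518)) = 1/((461307 - 1*(-253164)) + (132/7)*(-518)*(-2 - 518)) = 1/((461307 + 253164) + (132/7)*(-518)*(-520)) = 1/(714471 + 5079360) = 1/5793831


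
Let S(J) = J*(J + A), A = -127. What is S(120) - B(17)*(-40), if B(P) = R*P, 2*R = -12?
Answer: -4920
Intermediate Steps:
R = -6 (R = (½)*(-12) = -6)
B(P) = -6*P
S(J) = J*(-127 + J) (S(J) = J*(J - 127) = J*(-127 + J))
S(120) - B(17)*(-40) = 120*(-127 + 120) - (-6*17)*(-40) = 120*(-7) - (-102)*(-40) = -840 - 1*4080 = -840 - 4080 = -4920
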